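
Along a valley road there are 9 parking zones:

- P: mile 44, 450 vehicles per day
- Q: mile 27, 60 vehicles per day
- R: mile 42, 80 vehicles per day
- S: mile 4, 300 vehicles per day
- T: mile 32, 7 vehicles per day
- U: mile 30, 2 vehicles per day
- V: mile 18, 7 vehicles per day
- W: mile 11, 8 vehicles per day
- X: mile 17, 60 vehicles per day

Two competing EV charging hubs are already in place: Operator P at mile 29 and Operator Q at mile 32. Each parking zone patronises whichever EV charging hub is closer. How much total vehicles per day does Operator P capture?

437

The indifferent point is the midpoint (29+32)/2 = 30.5; parking zones left of it (closer to Operator P at 29) go to Operator P, those right go to Operator Q.
  S at 4 (w=300) → Operator P
  W at 11 (w=8) → Operator P
  X at 17 (w=60) → Operator P
  V at 18 (w=7) → Operator P
  Q at 27 (w=60) → Operator P
  U at 30 (w=2) → Operator P
  T at 32 (w=7) → Operator Q
  R at 42 (w=80) → Operator Q
  P at 44 (w=450) → Operator Q
Operator P captures 437; Operator Q captures 537.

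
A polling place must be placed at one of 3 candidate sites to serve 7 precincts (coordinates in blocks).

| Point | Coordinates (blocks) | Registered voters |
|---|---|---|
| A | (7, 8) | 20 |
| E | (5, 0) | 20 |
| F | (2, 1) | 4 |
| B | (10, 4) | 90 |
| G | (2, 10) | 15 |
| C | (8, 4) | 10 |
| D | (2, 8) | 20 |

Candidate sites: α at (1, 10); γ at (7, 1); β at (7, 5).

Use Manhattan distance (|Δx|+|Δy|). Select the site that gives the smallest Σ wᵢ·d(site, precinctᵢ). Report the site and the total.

β, total 926 blocks

Total weighted distance at each candidate:
  α (1, 10): total = 2035
  γ (7, 1): total = 1250
  β (7, 5): total = 926
Minimum is at β with total 926 blocks.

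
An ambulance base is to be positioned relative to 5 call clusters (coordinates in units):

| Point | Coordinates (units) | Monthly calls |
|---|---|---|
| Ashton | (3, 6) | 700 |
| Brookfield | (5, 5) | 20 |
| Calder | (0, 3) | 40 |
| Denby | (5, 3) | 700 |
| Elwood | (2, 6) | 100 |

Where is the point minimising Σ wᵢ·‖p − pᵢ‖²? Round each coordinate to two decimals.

The minimiser of Σwᵢ‖p−pᵢ‖² is the weighted centroid p* = (Σwᵢpᵢ)/(Σwᵢ).
Σwᵢ = 1560.
Σwᵢxᵢ = 700·3 + 20·5 + 40·0 + 700·5 + 100·2 = 5900.
Σwᵢyᵢ = 700·6 + 20·5 + 40·3 + 700·3 + 100·6 = 7120.
x* = 5900/1560 = 3.78, y* = 7120/1560 = 4.56.

(3.78, 4.56)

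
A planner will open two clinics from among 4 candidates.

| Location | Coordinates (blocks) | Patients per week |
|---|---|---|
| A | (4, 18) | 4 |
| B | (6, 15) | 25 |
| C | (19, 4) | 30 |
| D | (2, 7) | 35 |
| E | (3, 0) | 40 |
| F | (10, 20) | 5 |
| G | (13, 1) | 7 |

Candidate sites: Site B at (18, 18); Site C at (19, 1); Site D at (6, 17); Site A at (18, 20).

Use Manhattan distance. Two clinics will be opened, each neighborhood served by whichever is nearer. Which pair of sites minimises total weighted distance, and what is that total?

Evaluate every pair (each demand assigned to the nearer of the two):
  {Site C, Site D}: total = 1399
  {Site B, Site D}: total = 1991
  {Site D, Site A}: total = 2058
  {Site B, Site C}: total = 2098
  {Site C, Site A}: total = 2146
  {Site B, Site A}: total = 3340
Best pair: {Site C, Site D} with total 1399.

{Site C, Site D}, total 1399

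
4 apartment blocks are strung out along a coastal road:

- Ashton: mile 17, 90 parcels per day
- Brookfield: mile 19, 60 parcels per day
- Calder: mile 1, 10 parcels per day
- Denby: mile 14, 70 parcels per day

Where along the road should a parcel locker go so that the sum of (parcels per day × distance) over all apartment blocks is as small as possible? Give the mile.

x = 17

For a sum of weighted absolute distances on a line, the optimum is the weighted median (not the mean). Total weight W = 230; half-weight = 115.
Sort by position and accumulate weight:
  mile 1 (Calder, w=10) → cum 10
  mile 14 (Denby, w=70) → cum 80
  mile 17 (Ashton, w=90) → cum 170  ≥ 115 → median here
  mile 19 (Brookfield, w=60) → cum 230
Optimal location: mile 17.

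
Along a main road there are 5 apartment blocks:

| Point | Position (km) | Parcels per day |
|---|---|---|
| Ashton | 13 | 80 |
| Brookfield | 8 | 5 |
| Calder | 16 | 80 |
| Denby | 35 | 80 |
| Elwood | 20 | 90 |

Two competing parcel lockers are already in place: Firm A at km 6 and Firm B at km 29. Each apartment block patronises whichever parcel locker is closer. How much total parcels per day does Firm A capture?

165

The indifferent point is the midpoint (6+29)/2 = 17.5; apartment blocks left of it (closer to Firm A at 6) go to Firm A, those right go to Firm B.
  Brookfield at 8 (w=5) → Firm A
  Ashton at 13 (w=80) → Firm A
  Calder at 16 (w=80) → Firm A
  Elwood at 20 (w=90) → Firm B
  Denby at 35 (w=80) → Firm B
Firm A captures 165; Firm B captures 170.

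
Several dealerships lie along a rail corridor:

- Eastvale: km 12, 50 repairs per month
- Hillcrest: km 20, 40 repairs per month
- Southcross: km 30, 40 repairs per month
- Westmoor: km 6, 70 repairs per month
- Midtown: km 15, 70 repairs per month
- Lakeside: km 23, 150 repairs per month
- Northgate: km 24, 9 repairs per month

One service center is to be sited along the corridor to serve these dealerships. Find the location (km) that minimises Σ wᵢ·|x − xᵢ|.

For a sum of weighted absolute distances on a line, the optimum is the weighted median (not the mean). Total weight W = 429; half-weight = 214.5.
Sort by position and accumulate weight:
  km 6 (Westmoor, w=70) → cum 70
  km 12 (Eastvale, w=50) → cum 120
  km 15 (Midtown, w=70) → cum 190
  km 20 (Hillcrest, w=40) → cum 230  ≥ 214.5 → median here
  km 23 (Lakeside, w=150) → cum 380
  km 24 (Northgate, w=9) → cum 389
  km 30 (Southcross, w=40) → cum 429
Optimal location: km 20.

x = 20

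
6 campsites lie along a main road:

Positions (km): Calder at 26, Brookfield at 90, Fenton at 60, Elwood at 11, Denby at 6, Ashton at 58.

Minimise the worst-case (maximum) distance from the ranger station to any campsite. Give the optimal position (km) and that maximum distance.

location 48, max distance 42

The 1-center on a line is the midpoint of the two extreme points: leftmost at 6, rightmost at 90.
Optimal location = (6 + 90)/2 = 48; maximum distance = (90 − 6)/2 = 42.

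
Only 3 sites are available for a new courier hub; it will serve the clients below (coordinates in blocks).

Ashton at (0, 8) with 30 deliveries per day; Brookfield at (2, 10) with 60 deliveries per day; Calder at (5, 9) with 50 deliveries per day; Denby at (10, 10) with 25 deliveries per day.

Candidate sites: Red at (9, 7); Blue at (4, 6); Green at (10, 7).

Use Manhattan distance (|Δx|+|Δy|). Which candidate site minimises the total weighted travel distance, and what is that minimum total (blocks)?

Blue, total 990 blocks

Total weighted distance at each candidate:
  Red (9, 7): total = 1300
  Blue (4, 6): total = 990
  Green (10, 7): total = 1415
Minimum is at Blue with total 990 blocks.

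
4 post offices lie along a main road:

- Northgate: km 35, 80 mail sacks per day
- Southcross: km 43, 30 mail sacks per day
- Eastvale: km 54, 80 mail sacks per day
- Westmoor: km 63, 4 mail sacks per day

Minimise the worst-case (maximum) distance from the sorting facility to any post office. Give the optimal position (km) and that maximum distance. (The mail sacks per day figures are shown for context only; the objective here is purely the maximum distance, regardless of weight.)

location 49, max distance 14

The 1-center on a line is the midpoint of the two extreme points: leftmost at 35, rightmost at 63.
Optimal location = (35 + 63)/2 = 49; maximum distance = (63 − 35)/2 = 14.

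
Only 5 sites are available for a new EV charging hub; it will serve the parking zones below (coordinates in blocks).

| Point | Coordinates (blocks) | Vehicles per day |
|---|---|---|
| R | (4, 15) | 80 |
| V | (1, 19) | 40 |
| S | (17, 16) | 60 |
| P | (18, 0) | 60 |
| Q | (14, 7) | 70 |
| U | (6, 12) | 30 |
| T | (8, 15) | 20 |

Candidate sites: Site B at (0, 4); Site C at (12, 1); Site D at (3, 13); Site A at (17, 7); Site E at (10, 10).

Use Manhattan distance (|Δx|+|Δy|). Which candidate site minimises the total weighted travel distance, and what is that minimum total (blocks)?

Total weighted distance at each candidate:
  Site B (0, 4): total = 6890
  Site C (12, 1): total = 5970
  Site D (3, 13): total = 4710
  Site A (17, 7): total = 4850
  Site E (10, 10): total = 4270
Minimum is at Site E with total 4270 blocks.

Site E, total 4270 blocks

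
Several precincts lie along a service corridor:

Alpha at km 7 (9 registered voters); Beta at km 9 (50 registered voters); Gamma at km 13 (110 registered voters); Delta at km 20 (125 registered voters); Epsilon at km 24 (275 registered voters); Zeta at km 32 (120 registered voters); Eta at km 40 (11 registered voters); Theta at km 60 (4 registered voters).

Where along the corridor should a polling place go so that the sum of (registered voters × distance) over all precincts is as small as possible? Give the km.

x = 24

For a sum of weighted absolute distances on a line, the optimum is the weighted median (not the mean). Total weight W = 704; half-weight = 352.
Sort by position and accumulate weight:
  km 7 (Alpha, w=9) → cum 9
  km 9 (Beta, w=50) → cum 59
  km 13 (Gamma, w=110) → cum 169
  km 20 (Delta, w=125) → cum 294
  km 24 (Epsilon, w=275) → cum 569  ≥ 352 → median here
  km 32 (Zeta, w=120) → cum 689
  km 40 (Eta, w=11) → cum 700
  km 60 (Theta, w=4) → cum 704
Optimal location: km 24.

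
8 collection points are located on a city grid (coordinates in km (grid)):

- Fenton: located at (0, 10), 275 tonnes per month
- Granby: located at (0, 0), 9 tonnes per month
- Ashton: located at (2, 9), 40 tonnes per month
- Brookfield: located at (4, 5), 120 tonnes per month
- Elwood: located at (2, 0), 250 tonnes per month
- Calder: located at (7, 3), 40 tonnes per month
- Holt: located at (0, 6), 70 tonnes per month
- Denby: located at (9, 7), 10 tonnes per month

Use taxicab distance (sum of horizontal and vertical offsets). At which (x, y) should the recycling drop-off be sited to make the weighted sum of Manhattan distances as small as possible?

(2, 5)

Manhattan distance separates: Σwᵢ(|x−xᵢ|+|y−yᵢ|) = Σwᵢ|x−xᵢ| + Σwᵢ|y−yᵢ|, so x and y are optimised independently as 1-D weighted medians.
Total weight W = 814; half = 407.
x-coordinate, sorted with cumulative weight:
  x=0 (Fenton, w=275) cum 275
  x=0 (Granby, w=9) cum 284
  x=0 (Holt, w=70) cum 354
  x=2 (Ashton, w=40) cum 394
  x=2 (Elwood, w=250) cum 644  ← median
  x=4 (Brookfield, w=120) cum 764
  x=7 (Calder, w=40) cum 804
  x=9 (Denby, w=10) cum 814
⇒ x* = 2
y-coordinate, sorted with cumulative weight:
  y=0 (Granby, w=9) cum 9
  y=0 (Elwood, w=250) cum 259
  y=3 (Calder, w=40) cum 299
  y=5 (Brookfield, w=120) cum 419  ← median
  y=6 (Holt, w=70) cum 489
  y=7 (Denby, w=10) cum 499
  y=9 (Ashton, w=40) cum 539
  y=10 (Fenton, w=275) cum 814
⇒ y* = 5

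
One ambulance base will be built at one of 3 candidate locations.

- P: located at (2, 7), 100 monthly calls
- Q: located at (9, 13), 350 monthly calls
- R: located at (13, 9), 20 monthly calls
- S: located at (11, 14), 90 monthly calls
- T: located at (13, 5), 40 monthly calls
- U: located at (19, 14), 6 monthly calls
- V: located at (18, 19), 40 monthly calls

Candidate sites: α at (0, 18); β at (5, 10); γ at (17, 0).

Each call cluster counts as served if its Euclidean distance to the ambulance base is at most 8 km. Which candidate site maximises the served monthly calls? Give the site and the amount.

Coverage radius r = 8 km; a point is covered iff (Δx)²+(Δy)² ≤ 8² = 64.
  α (0, 18): covers {none} → 0
  β (5, 10): covers {P, Q, S} → 540
  γ (17, 0): covers {T} → 40
Maximum coverage at β: 540 monthly calls.

β, covering 540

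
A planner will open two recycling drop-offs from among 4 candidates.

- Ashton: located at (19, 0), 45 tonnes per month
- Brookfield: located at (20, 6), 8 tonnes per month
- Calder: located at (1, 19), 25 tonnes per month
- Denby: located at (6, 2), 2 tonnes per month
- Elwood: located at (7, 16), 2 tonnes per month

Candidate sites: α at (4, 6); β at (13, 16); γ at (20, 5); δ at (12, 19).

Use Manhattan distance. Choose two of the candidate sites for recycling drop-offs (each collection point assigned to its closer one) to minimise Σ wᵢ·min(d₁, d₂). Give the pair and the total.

Evaluate every pair (each demand assigned to the nearer of the two):
  {γ, δ}: total = 603
  {β, γ}: total = 699
  {α, γ}: total = 716
  {α, δ}: total = 1376
  {β, δ}: total = 1455
  {α, β}: total = 1472
Best pair: {γ, δ} with total 603.

{γ, δ}, total 603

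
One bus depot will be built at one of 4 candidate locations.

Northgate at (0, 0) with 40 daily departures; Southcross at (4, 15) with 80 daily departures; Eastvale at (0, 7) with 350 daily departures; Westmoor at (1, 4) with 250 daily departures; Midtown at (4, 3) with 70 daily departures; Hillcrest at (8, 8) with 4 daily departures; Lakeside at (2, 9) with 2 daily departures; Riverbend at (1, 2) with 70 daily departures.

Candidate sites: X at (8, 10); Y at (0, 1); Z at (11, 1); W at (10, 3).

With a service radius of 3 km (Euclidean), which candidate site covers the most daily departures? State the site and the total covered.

Y, covering 110

Coverage radius r = 3 km; a point is covered iff (Δx)²+(Δy)² ≤ 3² = 9.
  X (8, 10): covers {Hillcrest} → 4
  Y (0, 1): covers {Northgate, Riverbend} → 110
  Z (11, 1): covers {none} → 0
  W (10, 3): covers {none} → 0
Maximum coverage at Y: 110 daily departures.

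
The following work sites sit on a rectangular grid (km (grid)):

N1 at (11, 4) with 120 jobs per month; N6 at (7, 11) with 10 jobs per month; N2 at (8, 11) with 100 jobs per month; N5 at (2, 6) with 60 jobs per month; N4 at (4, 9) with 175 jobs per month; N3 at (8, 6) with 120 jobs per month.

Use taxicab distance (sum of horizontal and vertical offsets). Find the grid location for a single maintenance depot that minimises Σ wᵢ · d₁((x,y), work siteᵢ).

Manhattan distance separates: Σwᵢ(|x−xᵢ|+|y−yᵢ|) = Σwᵢ|x−xᵢ| + Σwᵢ|y−yᵢ|, so x and y are optimised independently as 1-D weighted medians.
Total weight W = 585; half = 292.5.
x-coordinate, sorted with cumulative weight:
  x=2 (N5, w=60) cum 60
  x=4 (N4, w=175) cum 235
  x=7 (N6, w=10) cum 245
  x=8 (N2, w=100) cum 345  ← median
  x=8 (N3, w=120) cum 465
  x=11 (N1, w=120) cum 585
⇒ x* = 8
y-coordinate, sorted with cumulative weight:
  y=4 (N1, w=120) cum 120
  y=6 (N5, w=60) cum 180
  y=6 (N3, w=120) cum 300  ← median
  y=9 (N4, w=175) cum 475
  y=11 (N6, w=10) cum 485
  y=11 (N2, w=100) cum 585
⇒ y* = 6

(8, 6)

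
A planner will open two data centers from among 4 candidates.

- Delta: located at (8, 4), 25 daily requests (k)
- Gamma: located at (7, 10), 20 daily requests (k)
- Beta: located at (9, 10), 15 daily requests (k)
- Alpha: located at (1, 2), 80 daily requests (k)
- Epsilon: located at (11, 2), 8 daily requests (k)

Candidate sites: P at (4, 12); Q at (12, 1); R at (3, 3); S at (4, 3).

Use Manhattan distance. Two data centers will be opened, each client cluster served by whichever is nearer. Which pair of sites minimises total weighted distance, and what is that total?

Evaluate every pair (each demand assigned to the nearer of the two):
  {P, R}: total = 667
  {P, S}: total = 714
  {Q, R}: total = 806
  {R, S}: total = 809
  {Q, S}: total = 841
  {P, Q}: total = 1356
Best pair: {P, R} with total 667.

{P, R}, total 667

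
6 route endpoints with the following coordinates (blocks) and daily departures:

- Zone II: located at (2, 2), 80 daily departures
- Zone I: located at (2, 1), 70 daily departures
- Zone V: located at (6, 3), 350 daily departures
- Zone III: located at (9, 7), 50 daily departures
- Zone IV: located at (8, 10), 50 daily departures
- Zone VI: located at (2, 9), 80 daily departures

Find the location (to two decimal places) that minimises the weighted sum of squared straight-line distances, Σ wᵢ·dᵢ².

The minimiser of Σwᵢ‖p−pᵢ‖² is the weighted centroid p* = (Σwᵢpᵢ)/(Σwᵢ).
Σwᵢ = 680.
Σwᵢxᵢ = 80·2 + 70·2 + 350·6 + 50·9 + 50·8 + 80·2 = 3410.
Σwᵢyᵢ = 80·2 + 70·1 + 350·3 + 50·7 + 50·10 + 80·9 = 2850.
x* = 3410/680 = 5.01, y* = 2850/680 = 4.19.

(5.01, 4.19)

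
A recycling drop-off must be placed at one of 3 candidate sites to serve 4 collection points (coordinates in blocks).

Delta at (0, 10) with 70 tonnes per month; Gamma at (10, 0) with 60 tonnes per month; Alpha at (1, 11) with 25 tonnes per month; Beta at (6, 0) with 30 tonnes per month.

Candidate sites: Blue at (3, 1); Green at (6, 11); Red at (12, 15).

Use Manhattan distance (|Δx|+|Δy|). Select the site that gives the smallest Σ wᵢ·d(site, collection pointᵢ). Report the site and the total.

Total weighted distance at each candidate:
  Blue (3, 1): total = 1740
  Green (6, 11): total = 1845
  Red (12, 15): total = 3215
Minimum is at Blue with total 1740 blocks.

Blue, total 1740 blocks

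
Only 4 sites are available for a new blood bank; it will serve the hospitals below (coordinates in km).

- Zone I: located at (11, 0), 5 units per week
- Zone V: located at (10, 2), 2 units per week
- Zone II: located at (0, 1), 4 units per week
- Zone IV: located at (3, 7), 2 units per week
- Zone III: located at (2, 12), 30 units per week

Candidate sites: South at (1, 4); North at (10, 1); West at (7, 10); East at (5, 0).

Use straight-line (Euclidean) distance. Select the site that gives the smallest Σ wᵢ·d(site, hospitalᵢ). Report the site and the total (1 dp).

Total weighted distance at each candidate:
  South (1, 4): total = 334.0
  North (10, 1): total = 475.6
  West (7, 10): total = 288.1
  East (5, 0): total = 446.8
Minimum is at West with total 288.1 km.

West, total 288.1 km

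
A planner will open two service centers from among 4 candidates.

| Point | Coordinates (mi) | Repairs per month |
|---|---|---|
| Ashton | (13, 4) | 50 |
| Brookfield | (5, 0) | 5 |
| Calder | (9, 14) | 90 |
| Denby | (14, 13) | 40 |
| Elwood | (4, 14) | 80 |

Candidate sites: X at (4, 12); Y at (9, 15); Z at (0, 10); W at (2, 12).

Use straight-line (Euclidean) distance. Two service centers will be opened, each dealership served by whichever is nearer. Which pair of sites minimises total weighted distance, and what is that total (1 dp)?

{X, Y}, total 1110.8

Evaluate every pair (each demand assigned to the nearer of the two):
  {X, Y}: total = 1110.8
  {Y, W}: total = 1178.8
  {Y, Z}: total = 1354.5
  {X, Z}: total = 1704.6
  {X, W}: total = 1708.9
  {Z, W}: total = 2099.1
Best pair: {X, Y} with total 1110.8.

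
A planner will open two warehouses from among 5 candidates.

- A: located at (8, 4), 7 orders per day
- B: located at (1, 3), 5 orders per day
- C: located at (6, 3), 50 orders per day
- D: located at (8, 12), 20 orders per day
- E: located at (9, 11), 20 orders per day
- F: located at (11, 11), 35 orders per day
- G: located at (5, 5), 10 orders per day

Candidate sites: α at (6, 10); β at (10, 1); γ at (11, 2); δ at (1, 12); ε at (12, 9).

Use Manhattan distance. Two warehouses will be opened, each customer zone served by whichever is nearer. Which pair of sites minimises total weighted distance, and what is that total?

Evaluate every pair (each demand assigned to the nearer of the two):
  {α, ε}: total = 791
  {α, β}: total = 820
  {α, γ}: total = 820
  {β, ε}: total = 825
  {γ, ε}: total = 825
  {α, δ}: total = 881
  {γ, δ}: total = 1105
  {δ, ε}: total = 1163
  {β, δ}: total = 1175
  {β, γ}: total = 1275
Best pair: {α, ε} with total 791.

{α, ε}, total 791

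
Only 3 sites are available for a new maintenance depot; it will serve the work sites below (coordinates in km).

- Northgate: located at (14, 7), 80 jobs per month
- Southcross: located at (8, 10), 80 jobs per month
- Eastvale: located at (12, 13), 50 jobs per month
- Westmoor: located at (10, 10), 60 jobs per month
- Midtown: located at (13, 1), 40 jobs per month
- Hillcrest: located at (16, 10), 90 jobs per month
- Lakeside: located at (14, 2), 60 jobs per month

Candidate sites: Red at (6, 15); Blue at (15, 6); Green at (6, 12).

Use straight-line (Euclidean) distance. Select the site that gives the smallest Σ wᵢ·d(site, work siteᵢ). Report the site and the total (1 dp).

Total weighted distance at each candidate:
  Red (6, 15): total = 4584.5
  Blue (15, 6): total = 2357.0
  Green (6, 12): total = 3761.2
Minimum is at Blue with total 2357.0 km.

Blue, total 2357.0 km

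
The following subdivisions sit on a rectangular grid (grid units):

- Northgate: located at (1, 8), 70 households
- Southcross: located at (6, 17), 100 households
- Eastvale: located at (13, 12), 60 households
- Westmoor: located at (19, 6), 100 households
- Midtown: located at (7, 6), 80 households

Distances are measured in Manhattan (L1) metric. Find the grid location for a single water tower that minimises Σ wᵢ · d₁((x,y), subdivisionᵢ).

(7, 8)

Manhattan distance separates: Σwᵢ(|x−xᵢ|+|y−yᵢ|) = Σwᵢ|x−xᵢ| + Σwᵢ|y−yᵢ|, so x and y are optimised independently as 1-D weighted medians.
Total weight W = 410; half = 205.
x-coordinate, sorted with cumulative weight:
  x=1 (Northgate, w=70) cum 70
  x=6 (Southcross, w=100) cum 170
  x=7 (Midtown, w=80) cum 250  ← median
  x=13 (Eastvale, w=60) cum 310
  x=19 (Westmoor, w=100) cum 410
⇒ x* = 7
y-coordinate, sorted with cumulative weight:
  y=6 (Westmoor, w=100) cum 100
  y=6 (Midtown, w=80) cum 180
  y=8 (Northgate, w=70) cum 250  ← median
  y=12 (Eastvale, w=60) cum 310
  y=17 (Southcross, w=100) cum 410
⇒ y* = 8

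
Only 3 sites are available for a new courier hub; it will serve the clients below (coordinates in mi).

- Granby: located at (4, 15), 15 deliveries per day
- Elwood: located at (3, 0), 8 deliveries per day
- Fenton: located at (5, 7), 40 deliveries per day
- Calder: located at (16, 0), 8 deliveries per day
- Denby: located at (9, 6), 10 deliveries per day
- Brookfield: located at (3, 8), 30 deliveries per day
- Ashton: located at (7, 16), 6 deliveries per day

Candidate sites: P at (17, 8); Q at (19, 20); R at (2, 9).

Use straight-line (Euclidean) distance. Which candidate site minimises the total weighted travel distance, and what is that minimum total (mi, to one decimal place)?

Total weighted distance at each candidate:
  P (17, 8): total = 1475.9
  Q (19, 20): total = 2216.0
  R (2, 9): total = 614.9
Minimum is at R with total 614.9 mi.

R, total 614.9 mi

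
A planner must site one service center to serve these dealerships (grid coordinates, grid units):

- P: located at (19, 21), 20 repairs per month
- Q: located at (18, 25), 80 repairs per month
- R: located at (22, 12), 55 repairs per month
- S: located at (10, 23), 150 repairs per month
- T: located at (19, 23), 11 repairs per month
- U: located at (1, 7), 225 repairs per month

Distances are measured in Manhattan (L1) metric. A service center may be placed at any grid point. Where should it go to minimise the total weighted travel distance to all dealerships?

Manhattan distance separates: Σwᵢ(|x−xᵢ|+|y−yᵢ|) = Σwᵢ|x−xᵢ| + Σwᵢ|y−yᵢ|, so x and y are optimised independently as 1-D weighted medians.
Total weight W = 541; half = 270.5.
x-coordinate, sorted with cumulative weight:
  x=1 (U, w=225) cum 225
  x=10 (S, w=150) cum 375  ← median
  x=18 (Q, w=80) cum 455
  x=19 (P, w=20) cum 475
  x=19 (T, w=11) cum 486
  x=22 (R, w=55) cum 541
⇒ x* = 10
y-coordinate, sorted with cumulative weight:
  y=7 (U, w=225) cum 225
  y=12 (R, w=55) cum 280  ← median
  y=21 (P, w=20) cum 300
  y=23 (S, w=150) cum 450
  y=23 (T, w=11) cum 461
  y=25 (Q, w=80) cum 541
⇒ y* = 12

(10, 12)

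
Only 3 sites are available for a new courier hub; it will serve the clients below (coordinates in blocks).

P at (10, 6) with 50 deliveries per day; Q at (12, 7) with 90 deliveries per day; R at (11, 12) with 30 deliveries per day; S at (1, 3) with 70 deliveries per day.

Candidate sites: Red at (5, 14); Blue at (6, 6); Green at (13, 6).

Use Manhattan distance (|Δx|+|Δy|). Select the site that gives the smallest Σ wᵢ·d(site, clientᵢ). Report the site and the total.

Total weighted distance at each candidate:
  Red (5, 14): total = 3200
  Blue (6, 6): total = 1720
  Green (13, 6): total = 1620
Minimum is at Green with total 1620 blocks.

Green, total 1620 blocks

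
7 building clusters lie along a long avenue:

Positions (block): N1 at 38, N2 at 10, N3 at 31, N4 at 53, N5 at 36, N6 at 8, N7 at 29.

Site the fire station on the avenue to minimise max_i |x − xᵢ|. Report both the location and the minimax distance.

location 30.5, max distance 22.5

The 1-center on a line is the midpoint of the two extreme points: leftmost at 8, rightmost at 53.
Optimal location = (8 + 53)/2 = 30.5; maximum distance = (53 − 8)/2 = 22.5.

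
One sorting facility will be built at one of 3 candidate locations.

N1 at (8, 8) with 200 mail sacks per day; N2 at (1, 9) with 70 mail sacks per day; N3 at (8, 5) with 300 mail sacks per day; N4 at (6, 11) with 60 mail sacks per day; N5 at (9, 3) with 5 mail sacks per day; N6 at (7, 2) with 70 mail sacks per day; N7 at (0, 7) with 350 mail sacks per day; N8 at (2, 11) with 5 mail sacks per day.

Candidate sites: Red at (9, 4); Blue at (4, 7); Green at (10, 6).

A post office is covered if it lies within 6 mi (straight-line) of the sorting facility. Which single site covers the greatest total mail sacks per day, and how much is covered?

Blue, covering 1055

Coverage radius r = 6 mi; a point is covered iff (Δx)²+(Δy)² ≤ 6² = 36.
  Red (9, 4): covers {N1, N3, N5, N6} → 575
  Blue (4, 7): covers {N1, N2, N3, N4, N6, N7, N8} → 1055
  Green (10, 6): covers {N1, N3, N5, N6} → 575
Maximum coverage at Blue: 1055 mail sacks per day.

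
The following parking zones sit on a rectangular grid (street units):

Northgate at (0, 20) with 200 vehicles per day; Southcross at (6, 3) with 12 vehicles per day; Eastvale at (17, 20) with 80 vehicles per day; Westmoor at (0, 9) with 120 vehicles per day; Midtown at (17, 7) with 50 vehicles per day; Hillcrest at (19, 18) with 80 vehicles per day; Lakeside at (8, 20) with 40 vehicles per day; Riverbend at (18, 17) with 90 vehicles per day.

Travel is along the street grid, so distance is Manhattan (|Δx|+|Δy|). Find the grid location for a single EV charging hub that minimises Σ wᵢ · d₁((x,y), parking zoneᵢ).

Manhattan distance separates: Σwᵢ(|x−xᵢ|+|y−yᵢ|) = Σwᵢ|x−xᵢ| + Σwᵢ|y−yᵢ|, so x and y are optimised independently as 1-D weighted medians.
Total weight W = 672; half = 336.
x-coordinate, sorted with cumulative weight:
  x=0 (Northgate, w=200) cum 200
  x=0 (Westmoor, w=120) cum 320
  x=6 (Southcross, w=12) cum 332
  x=8 (Lakeside, w=40) cum 372  ← median
  x=17 (Eastvale, w=80) cum 452
  x=17 (Midtown, w=50) cum 502
  x=18 (Riverbend, w=90) cum 592
  x=19 (Hillcrest, w=80) cum 672
⇒ x* = 8
y-coordinate, sorted with cumulative weight:
  y=3 (Southcross, w=12) cum 12
  y=7 (Midtown, w=50) cum 62
  y=9 (Westmoor, w=120) cum 182
  y=17 (Riverbend, w=90) cum 272
  y=18 (Hillcrest, w=80) cum 352  ← median
  y=20 (Northgate, w=200) cum 552
  y=20 (Eastvale, w=80) cum 632
  y=20 (Lakeside, w=40) cum 672
⇒ y* = 18

(8, 18)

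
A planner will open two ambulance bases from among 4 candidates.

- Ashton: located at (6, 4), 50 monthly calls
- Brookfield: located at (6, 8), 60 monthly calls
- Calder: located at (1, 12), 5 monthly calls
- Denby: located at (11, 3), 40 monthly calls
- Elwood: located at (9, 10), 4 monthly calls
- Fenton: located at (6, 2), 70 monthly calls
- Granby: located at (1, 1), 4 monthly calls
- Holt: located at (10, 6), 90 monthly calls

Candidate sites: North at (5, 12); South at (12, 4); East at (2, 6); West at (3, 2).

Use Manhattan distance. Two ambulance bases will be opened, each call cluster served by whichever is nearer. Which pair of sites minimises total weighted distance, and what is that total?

Evaluate every pair (each demand assigned to the nearer of the two):
  {South, West}: total = 1548
  {North, South}: total = 1700
  {South, East}: total = 1755
  {East, West}: total = 1991
  {North, West}: total = 2166
  {North, East}: total = 2428
Best pair: {South, West} with total 1548.

{South, West}, total 1548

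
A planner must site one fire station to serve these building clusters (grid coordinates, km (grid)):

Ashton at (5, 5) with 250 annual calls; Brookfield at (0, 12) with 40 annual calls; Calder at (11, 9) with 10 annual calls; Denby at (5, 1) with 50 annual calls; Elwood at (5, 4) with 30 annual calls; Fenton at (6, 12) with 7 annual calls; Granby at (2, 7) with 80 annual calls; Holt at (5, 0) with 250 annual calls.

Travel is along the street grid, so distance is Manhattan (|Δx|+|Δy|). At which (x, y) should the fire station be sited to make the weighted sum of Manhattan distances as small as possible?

Manhattan distance separates: Σwᵢ(|x−xᵢ|+|y−yᵢ|) = Σwᵢ|x−xᵢ| + Σwᵢ|y−yᵢ|, so x and y are optimised independently as 1-D weighted medians.
Total weight W = 717; half = 358.5.
x-coordinate, sorted with cumulative weight:
  x=0 (Brookfield, w=40) cum 40
  x=2 (Granby, w=80) cum 120
  x=5 (Ashton, w=250) cum 370  ← median
  x=5 (Denby, w=50) cum 420
  x=5 (Elwood, w=30) cum 450
  x=5 (Holt, w=250) cum 700
  x=6 (Fenton, w=7) cum 707
  x=11 (Calder, w=10) cum 717
⇒ x* = 5
y-coordinate, sorted with cumulative weight:
  y=0 (Holt, w=250) cum 250
  y=1 (Denby, w=50) cum 300
  y=4 (Elwood, w=30) cum 330
  y=5 (Ashton, w=250) cum 580  ← median
  y=7 (Granby, w=80) cum 660
  y=9 (Calder, w=10) cum 670
  y=12 (Brookfield, w=40) cum 710
  y=12 (Fenton, w=7) cum 717
⇒ y* = 5

(5, 5)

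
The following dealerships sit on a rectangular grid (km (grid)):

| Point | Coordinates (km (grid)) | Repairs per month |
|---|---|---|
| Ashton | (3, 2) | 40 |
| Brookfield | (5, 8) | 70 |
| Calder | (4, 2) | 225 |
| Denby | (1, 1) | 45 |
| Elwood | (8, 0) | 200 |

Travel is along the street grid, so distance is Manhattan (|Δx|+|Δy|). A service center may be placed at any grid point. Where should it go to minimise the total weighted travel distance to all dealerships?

Manhattan distance separates: Σwᵢ(|x−xᵢ|+|y−yᵢ|) = Σwᵢ|x−xᵢ| + Σwᵢ|y−yᵢ|, so x and y are optimised independently as 1-D weighted medians.
Total weight W = 580; half = 290.
x-coordinate, sorted with cumulative weight:
  x=1 (Denby, w=45) cum 45
  x=3 (Ashton, w=40) cum 85
  x=4 (Calder, w=225) cum 310  ← median
  x=5 (Brookfield, w=70) cum 380
  x=8 (Elwood, w=200) cum 580
⇒ x* = 4
y-coordinate, sorted with cumulative weight:
  y=0 (Elwood, w=200) cum 200
  y=1 (Denby, w=45) cum 245
  y=2 (Ashton, w=40) cum 285
  y=2 (Calder, w=225) cum 510  ← median
  y=8 (Brookfield, w=70) cum 580
⇒ y* = 2

(4, 2)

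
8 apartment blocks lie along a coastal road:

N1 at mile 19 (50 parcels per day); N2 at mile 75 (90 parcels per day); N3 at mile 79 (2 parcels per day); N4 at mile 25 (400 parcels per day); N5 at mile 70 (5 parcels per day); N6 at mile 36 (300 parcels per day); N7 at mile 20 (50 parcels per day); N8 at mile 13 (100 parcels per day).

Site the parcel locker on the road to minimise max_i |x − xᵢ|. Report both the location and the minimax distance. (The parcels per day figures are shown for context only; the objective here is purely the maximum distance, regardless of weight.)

location 46, max distance 33

The 1-center on a line is the midpoint of the two extreme points: leftmost at 13, rightmost at 79.
Optimal location = (13 + 79)/2 = 46; maximum distance = (79 − 13)/2 = 33.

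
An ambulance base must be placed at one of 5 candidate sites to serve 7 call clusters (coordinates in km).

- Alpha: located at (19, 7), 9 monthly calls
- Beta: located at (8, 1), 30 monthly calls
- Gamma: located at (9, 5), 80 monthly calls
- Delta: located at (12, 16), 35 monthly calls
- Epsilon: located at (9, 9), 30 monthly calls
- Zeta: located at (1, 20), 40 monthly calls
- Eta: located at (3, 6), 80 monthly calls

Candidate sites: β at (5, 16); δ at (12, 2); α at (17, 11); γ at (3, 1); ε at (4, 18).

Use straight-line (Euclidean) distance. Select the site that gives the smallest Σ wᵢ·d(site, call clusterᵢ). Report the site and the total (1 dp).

Total weighted distance at each candidate:
  β (5, 16): total = 3074.1
  δ (12, 2): total = 2890.7
  α (17, 11): total = 3662.3
  γ (3, 1): total = 2957.1
  ε (4, 18): total = 3510.6
Minimum is at δ with total 2890.7 km.

δ, total 2890.7 km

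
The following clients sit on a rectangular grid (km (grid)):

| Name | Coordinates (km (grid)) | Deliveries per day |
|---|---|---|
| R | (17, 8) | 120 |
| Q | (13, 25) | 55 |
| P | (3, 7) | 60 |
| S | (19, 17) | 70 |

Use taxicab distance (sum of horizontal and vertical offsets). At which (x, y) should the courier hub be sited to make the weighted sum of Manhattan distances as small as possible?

(17, 8)

Manhattan distance separates: Σwᵢ(|x−xᵢ|+|y−yᵢ|) = Σwᵢ|x−xᵢ| + Σwᵢ|y−yᵢ|, so x and y are optimised independently as 1-D weighted medians.
Total weight W = 305; half = 152.5.
x-coordinate, sorted with cumulative weight:
  x=3 (P, w=60) cum 60
  x=13 (Q, w=55) cum 115
  x=17 (R, w=120) cum 235  ← median
  x=19 (S, w=70) cum 305
⇒ x* = 17
y-coordinate, sorted with cumulative weight:
  y=7 (P, w=60) cum 60
  y=8 (R, w=120) cum 180  ← median
  y=17 (S, w=70) cum 250
  y=25 (Q, w=55) cum 305
⇒ y* = 8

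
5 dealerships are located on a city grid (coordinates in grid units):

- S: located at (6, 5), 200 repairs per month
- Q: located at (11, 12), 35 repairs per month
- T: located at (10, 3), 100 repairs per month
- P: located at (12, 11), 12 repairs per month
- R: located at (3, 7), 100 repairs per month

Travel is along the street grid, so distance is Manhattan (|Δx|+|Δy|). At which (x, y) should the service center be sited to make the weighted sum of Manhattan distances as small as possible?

(6, 5)

Manhattan distance separates: Σwᵢ(|x−xᵢ|+|y−yᵢ|) = Σwᵢ|x−xᵢ| + Σwᵢ|y−yᵢ|, so x and y are optimised independently as 1-D weighted medians.
Total weight W = 447; half = 223.5.
x-coordinate, sorted with cumulative weight:
  x=3 (R, w=100) cum 100
  x=6 (S, w=200) cum 300  ← median
  x=10 (T, w=100) cum 400
  x=11 (Q, w=35) cum 435
  x=12 (P, w=12) cum 447
⇒ x* = 6
y-coordinate, sorted with cumulative weight:
  y=3 (T, w=100) cum 100
  y=5 (S, w=200) cum 300  ← median
  y=7 (R, w=100) cum 400
  y=11 (P, w=12) cum 412
  y=12 (Q, w=35) cum 447
⇒ y* = 5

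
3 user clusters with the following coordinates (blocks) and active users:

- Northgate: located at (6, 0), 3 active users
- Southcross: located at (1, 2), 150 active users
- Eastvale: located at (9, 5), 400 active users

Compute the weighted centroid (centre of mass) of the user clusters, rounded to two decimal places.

(6.81, 4.16)

The minimiser of Σwᵢ‖p−pᵢ‖² is the weighted centroid p* = (Σwᵢpᵢ)/(Σwᵢ).
Σwᵢ = 553.
Σwᵢxᵢ = 3·6 + 150·1 + 400·9 = 3768.
Σwᵢyᵢ = 3·0 + 150·2 + 400·5 = 2300.
x* = 3768/553 = 6.81, y* = 2300/553 = 4.16.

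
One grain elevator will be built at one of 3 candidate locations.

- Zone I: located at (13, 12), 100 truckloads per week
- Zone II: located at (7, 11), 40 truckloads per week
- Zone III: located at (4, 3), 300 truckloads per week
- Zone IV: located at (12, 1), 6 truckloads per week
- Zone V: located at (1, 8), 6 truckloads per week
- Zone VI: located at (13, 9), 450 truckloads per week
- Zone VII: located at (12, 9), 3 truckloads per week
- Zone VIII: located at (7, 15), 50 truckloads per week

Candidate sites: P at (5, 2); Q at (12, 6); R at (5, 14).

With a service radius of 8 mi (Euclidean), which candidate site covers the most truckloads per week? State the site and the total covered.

Q, covering 599

Coverage radius r = 8 mi; a point is covered iff (Δx)²+(Δy)² ≤ 8² = 64.
  P (5, 2): covers {Zone III, Zone IV, Zone V} → 312
  Q (12, 6): covers {Zone I, Zone II, Zone IV, Zone VI, Zone VII} → 599
  R (5, 14): covers {Zone II, Zone V, Zone VIII} → 96
Maximum coverage at Q: 599 truckloads per week.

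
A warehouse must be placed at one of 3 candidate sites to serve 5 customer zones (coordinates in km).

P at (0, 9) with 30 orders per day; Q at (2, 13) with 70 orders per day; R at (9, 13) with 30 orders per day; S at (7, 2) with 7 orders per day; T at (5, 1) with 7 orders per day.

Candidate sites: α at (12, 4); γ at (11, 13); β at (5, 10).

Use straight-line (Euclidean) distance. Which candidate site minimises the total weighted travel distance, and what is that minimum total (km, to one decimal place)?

β, total 720.7 km

Total weighted distance at each candidate:
  α (12, 4): total = 1707.4
  γ (11, 13): total = 1217.0
  β (5, 10): total = 720.7
Minimum is at β with total 720.7 km.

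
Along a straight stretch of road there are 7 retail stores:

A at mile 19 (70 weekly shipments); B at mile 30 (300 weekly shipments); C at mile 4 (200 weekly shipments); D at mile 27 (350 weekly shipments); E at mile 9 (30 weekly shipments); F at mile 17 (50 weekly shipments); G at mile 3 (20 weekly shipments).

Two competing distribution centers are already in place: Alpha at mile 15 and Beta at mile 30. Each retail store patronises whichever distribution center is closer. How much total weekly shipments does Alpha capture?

The indifferent point is the midpoint (15+30)/2 = 22.5; retail stores left of it (closer to Alpha at 15) go to Alpha, those right go to Beta.
  G at 3 (w=20) → Alpha
  C at 4 (w=200) → Alpha
  E at 9 (w=30) → Alpha
  F at 17 (w=50) → Alpha
  A at 19 (w=70) → Alpha
  D at 27 (w=350) → Beta
  B at 30 (w=300) → Beta
Alpha captures 370; Beta captures 650.

370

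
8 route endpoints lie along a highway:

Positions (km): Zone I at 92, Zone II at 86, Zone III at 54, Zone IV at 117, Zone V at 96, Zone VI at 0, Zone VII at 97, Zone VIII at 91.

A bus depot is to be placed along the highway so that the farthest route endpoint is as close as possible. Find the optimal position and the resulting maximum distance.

The 1-center on a line is the midpoint of the two extreme points: leftmost at 0, rightmost at 117.
Optimal location = (0 + 117)/2 = 58.5; maximum distance = (117 − 0)/2 = 58.5.

location 58.5, max distance 58.5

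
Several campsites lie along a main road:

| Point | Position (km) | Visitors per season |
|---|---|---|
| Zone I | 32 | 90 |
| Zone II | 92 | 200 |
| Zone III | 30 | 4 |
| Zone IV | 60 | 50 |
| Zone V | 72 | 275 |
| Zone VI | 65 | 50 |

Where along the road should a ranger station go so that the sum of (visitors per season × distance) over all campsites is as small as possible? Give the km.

x = 72

For a sum of weighted absolute distances on a line, the optimum is the weighted median (not the mean). Total weight W = 669; half-weight = 334.5.
Sort by position and accumulate weight:
  km 30 (Zone III, w=4) → cum 4
  km 32 (Zone I, w=90) → cum 94
  km 60 (Zone IV, w=50) → cum 144
  km 65 (Zone VI, w=50) → cum 194
  km 72 (Zone V, w=275) → cum 469  ≥ 334.5 → median here
  km 92 (Zone II, w=200) → cum 669
Optimal location: km 72.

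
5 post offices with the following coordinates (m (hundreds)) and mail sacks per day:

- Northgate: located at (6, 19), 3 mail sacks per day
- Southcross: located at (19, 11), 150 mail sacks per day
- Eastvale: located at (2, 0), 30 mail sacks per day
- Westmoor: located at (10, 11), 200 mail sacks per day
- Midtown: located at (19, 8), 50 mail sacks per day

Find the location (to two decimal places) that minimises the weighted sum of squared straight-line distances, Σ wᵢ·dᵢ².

(13.58, 9.95)

The minimiser of Σwᵢ‖p−pᵢ‖² is the weighted centroid p* = (Σwᵢpᵢ)/(Σwᵢ).
Σwᵢ = 433.
Σwᵢxᵢ = 3·6 + 150·19 + 30·2 + 200·10 + 50·19 = 5878.
Σwᵢyᵢ = 3·19 + 150·11 + 30·0 + 200·11 + 50·8 = 4307.
x* = 5878/433 = 13.58, y* = 4307/433 = 9.95.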